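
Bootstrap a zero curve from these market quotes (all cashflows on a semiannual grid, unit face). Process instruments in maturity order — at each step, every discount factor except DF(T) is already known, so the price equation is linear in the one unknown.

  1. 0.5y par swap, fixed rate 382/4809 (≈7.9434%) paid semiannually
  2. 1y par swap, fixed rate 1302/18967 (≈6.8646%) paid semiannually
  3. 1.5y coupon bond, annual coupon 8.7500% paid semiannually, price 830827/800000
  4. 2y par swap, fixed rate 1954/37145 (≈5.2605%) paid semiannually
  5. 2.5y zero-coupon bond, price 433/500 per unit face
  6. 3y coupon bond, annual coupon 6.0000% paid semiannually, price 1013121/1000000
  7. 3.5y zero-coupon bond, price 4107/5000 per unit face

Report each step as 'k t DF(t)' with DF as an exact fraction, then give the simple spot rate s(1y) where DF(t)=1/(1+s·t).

step 1 [0.5y] swap r/2=191/4809: DF=(1 − 191/4809·(0))/(1+191/4809) = 4809/5000 ≈ 0.961800
step 2 [1y] swap r/2=651/18967: DF=(1 − 651/18967·(0.961800))/(1+651/18967) = 9349/10000 ≈ 0.934900
step 3 [1.5y] bond c/2=7/160: DF=(830827/800000 − 7/160·(0.961800+0.934900))/(1+7/160) = 1831/2000 ≈ 0.915500
step 4 [2y] swap r/2=977/37145: DF=(1 − 977/37145·(0.961800+0.934900+0.915500))/(1+977/37145) = 9023/10000 ≈ 0.902300
step 5 [2.5y] zero: DF = P = 433/500 ≈ 0.866000
step 6 [3y] bond c/2=3/100: DF=(1013121/1000000 − 3/100·(0.961800+0.934900+0.915500+0.902300+0.866000))/(1+3/100) = 4251/5000 ≈ 0.850200
step 7 [3.5y] zero: DF = P = 4107/5000 ≈ 0.821400

1 1/2 4809/5000
2 1 9349/10000
3 3/2 1831/2000
4 2 9023/10000
5 5/2 433/500
6 3 4251/5000
7 7/2 4107/5000
s(1y) = (1/(9349/10000) − 1)/(1) = 651/9349 ≈ 6.9633%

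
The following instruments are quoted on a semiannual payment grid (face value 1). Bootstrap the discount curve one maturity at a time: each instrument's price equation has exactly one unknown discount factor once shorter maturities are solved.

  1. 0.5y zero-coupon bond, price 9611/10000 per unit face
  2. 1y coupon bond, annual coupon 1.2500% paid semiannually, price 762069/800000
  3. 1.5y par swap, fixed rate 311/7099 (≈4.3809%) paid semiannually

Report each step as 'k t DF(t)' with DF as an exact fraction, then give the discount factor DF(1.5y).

1 1/2 9611/10000
2 1 9407/10000
3 3/2 4689/5000
DF(1.5y) = 4689/5000 ≈ 0.937800

step 1 [0.5y] zero: DF = P = 9611/10000 ≈ 0.961100
step 2 [1y] bond c/2=1/160: DF=(762069/800000 − 1/160·(0.961100))/(1+1/160) = 9407/10000 ≈ 0.940700
step 3 [1.5y] swap r/2=311/14198: DF=(1 − 311/14198·(0.961100+0.940700))/(1+311/14198) = 4689/5000 ≈ 0.937800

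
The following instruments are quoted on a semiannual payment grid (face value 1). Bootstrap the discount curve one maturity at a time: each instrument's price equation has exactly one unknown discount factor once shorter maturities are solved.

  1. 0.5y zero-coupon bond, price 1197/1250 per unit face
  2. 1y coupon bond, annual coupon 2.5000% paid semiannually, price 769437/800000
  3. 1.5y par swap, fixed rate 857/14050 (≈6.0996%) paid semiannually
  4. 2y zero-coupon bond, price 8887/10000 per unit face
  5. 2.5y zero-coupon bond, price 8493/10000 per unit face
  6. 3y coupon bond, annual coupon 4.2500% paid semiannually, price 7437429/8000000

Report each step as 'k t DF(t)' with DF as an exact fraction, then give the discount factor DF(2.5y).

step 1 [0.5y] zero: DF = P = 1197/1250 ≈ 0.957600
step 2 [1y] bond c/2=1/80: DF=(769437/800000 − 1/80·(0.957600))/(1+1/80) = 9381/10000 ≈ 0.938100
step 3 [1.5y] swap r/2=857/28100: DF=(1 − 857/28100·(0.957600+0.938100))/(1+857/28100) = 9143/10000 ≈ 0.914300
step 4 [2y] zero: DF = P = 8887/10000 ≈ 0.888700
step 5 [2.5y] zero: DF = P = 8493/10000 ≈ 0.849300
step 6 [3y] bond c/2=17/800: DF=(7437429/8000000 − 17/800·(0.957600+0.938100+0.914300+0.888700+0.849300))/(1+17/800) = 8157/10000 ≈ 0.815700

1 1/2 1197/1250
2 1 9381/10000
3 3/2 9143/10000
4 2 8887/10000
5 5/2 8493/10000
6 3 8157/10000
DF(2.5y) = 8493/10000 ≈ 0.849300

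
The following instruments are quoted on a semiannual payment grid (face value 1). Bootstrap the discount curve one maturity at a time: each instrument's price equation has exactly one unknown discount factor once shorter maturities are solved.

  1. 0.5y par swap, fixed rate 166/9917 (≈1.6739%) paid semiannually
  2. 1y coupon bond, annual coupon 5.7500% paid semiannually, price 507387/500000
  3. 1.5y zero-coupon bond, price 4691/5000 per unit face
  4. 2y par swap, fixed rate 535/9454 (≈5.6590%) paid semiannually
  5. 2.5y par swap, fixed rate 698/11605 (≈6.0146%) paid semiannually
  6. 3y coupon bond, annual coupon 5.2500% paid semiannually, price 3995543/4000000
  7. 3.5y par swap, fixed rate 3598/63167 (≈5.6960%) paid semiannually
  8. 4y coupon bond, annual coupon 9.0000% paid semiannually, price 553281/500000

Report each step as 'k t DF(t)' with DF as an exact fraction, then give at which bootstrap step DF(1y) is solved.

step 1 [0.5y] swap r/2=83/9917: DF=(1 − 83/9917·(0))/(1+83/9917) = 9917/10000 ≈ 0.991700
step 2 [1y] bond c/2=23/800: DF=(507387/500000 − 23/800·(0.991700))/(1+23/800) = 9587/10000 ≈ 0.958700
step 3 [1.5y] zero: DF = P = 4691/5000 ≈ 0.938200
step 4 [2y] swap r/2=535/18908: DF=(1 − 535/18908·(0.991700+0.958700+0.938200))/(1+535/18908) = 893/1000 ≈ 0.893000
step 5 [2.5y] swap r/2=349/11605: DF=(1 − 349/11605·(0.991700+0.958700+0.938200+0.893000))/(1+349/11605) = 2151/2500 ≈ 0.860400
step 6 [3y] bond c/2=21/800: DF=(3995543/4000000 − 21/800·(0.991700+0.958700+0.938200+0.893000+0.860400))/(1+21/800) = 4273/5000 ≈ 0.854600
step 7 [3.5y] swap r/2=1799/63167: DF=(1 − 1799/63167·(0.991700+0.958700+0.938200+0.893000+0.860400+0.854600))/(1+1799/63167) = 8201/10000 ≈ 0.820100
step 8 [4y] bond c/2=9/200: DF=(553281/500000 − 9/200·(0.991700+0.958700+0.938200+0.893000+0.860400+0.854600+0.820100))/(1+9/200) = 7869/10000 ≈ 0.786900

1 1/2 9917/10000
2 1 9587/10000
3 3/2 4691/5000
4 2 893/1000
5 5/2 2151/2500
6 3 4273/5000
7 7/2 8201/10000
8 4 7869/10000
DF(1y) is solved at step 2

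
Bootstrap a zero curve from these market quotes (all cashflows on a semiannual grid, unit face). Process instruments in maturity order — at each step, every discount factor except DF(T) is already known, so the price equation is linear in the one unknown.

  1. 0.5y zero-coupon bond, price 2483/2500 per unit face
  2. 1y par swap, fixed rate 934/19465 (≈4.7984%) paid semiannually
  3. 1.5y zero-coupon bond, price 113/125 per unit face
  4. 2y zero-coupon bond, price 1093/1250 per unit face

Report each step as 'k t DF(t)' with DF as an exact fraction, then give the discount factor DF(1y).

step 1 [0.5y] zero: DF = P = 2483/2500 ≈ 0.993200
step 2 [1y] swap r/2=467/19465: DF=(1 − 467/19465·(0.993200))/(1+467/19465) = 9533/10000 ≈ 0.953300
step 3 [1.5y] zero: DF = P = 113/125 ≈ 0.904000
step 4 [2y] zero: DF = P = 1093/1250 ≈ 0.874400

1 1/2 2483/2500
2 1 9533/10000
3 3/2 113/125
4 2 1093/1250
DF(1y) = 9533/10000 ≈ 0.953300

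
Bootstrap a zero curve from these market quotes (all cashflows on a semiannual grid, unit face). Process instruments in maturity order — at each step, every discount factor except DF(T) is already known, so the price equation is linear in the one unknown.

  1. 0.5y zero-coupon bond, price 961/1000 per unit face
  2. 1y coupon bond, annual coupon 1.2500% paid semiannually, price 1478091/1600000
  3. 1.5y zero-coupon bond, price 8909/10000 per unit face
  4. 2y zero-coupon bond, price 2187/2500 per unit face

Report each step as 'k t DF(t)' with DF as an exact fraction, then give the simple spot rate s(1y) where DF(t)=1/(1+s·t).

1 1/2 961/1000
2 1 9121/10000
3 3/2 8909/10000
4 2 2187/2500
s(1y) = (1/(9121/10000) − 1)/(1) = 879/9121 ≈ 9.6371%

step 1 [0.5y] zero: DF = P = 961/1000 ≈ 0.961000
step 2 [1y] bond c/2=1/160: DF=(1478091/1600000 − 1/160·(0.961000))/(1+1/160) = 9121/10000 ≈ 0.912100
step 3 [1.5y] zero: DF = P = 8909/10000 ≈ 0.890900
step 4 [2y] zero: DF = P = 2187/2500 ≈ 0.874800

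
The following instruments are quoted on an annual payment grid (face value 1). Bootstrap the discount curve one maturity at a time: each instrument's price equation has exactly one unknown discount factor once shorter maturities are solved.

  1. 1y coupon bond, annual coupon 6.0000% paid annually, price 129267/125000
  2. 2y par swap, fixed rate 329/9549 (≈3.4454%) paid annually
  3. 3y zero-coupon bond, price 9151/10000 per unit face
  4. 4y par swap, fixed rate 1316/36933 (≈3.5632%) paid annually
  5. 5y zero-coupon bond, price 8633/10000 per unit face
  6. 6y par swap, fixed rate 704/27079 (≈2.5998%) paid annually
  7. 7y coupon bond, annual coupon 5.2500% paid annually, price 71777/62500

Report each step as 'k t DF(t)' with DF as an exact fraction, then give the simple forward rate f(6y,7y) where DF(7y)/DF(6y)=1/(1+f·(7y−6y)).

step 1 [1y] bond c/1=3/50: DF=(129267/125000 − 3/50·(0))/(1+3/50) = 2439/2500 ≈ 0.975600
step 2 [2y] swap r/1=329/9549: DF=(1 − 329/9549·(0.975600))/(1+329/9549) = 4671/5000 ≈ 0.934200
step 3 [3y] zero: DF = P = 9151/10000 ≈ 0.915100
step 4 [4y] swap r/1=1316/36933: DF=(1 − 1316/36933·(0.975600+0.934200+0.915100))/(1+1316/36933) = 2171/2500 ≈ 0.868400
step 5 [5y] zero: DF = P = 8633/10000 ≈ 0.863300
step 6 [6y] swap r/1=704/27079: DF=(1 − 704/27079·(0.975600+0.934200+0.915100+0.868400+0.863300))/(1+704/27079) = 537/625 ≈ 0.859200
step 7 [7y] bond c/1=21/400: DF=(71777/62500 − 21/400·(0.975600+0.934200+0.915100+0.868400+0.863300+0.859200))/(1+21/400) = 821/1000 ≈ 0.821000

1 1 2439/2500
2 2 4671/5000
3 3 9151/10000
4 4 2171/2500
5 5 8633/10000
6 6 537/625
7 7 821/1000
f(6y,7y) = ((537/625)/(821/1000) − 1)/(1) = 191/4105 ≈ 4.6529%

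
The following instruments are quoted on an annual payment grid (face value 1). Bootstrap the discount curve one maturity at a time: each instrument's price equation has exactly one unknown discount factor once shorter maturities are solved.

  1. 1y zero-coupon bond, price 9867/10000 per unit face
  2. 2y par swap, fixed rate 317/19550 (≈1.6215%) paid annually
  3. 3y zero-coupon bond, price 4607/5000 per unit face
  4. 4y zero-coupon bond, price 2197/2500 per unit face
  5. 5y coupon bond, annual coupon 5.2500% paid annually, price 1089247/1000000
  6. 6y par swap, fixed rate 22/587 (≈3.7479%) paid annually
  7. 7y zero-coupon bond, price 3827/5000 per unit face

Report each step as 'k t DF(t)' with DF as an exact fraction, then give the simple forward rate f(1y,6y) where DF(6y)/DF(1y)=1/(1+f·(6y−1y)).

1 1 9867/10000
2 2 9683/10000
3 3 4607/5000
4 4 2197/2500
5 5 2119/2500
6 6 997/1250
7 7 3827/5000
f(1y,6y) = ((9867/10000)/(997/1250) − 1)/(5) = 1891/39880 ≈ 4.7417%

step 1 [1y] zero: DF = P = 9867/10000 ≈ 0.986700
step 2 [2y] swap r/1=317/19550: DF=(1 − 317/19550·(0.986700))/(1+317/19550) = 9683/10000 ≈ 0.968300
step 3 [3y] zero: DF = P = 4607/5000 ≈ 0.921400
step 4 [4y] zero: DF = P = 2197/2500 ≈ 0.878800
step 5 [5y] bond c/1=21/400: DF=(1089247/1000000 − 21/400·(0.986700+0.968300+0.921400+0.878800))/(1+21/400) = 2119/2500 ≈ 0.847600
step 6 [6y] swap r/1=22/587: DF=(1 − 22/587·(0.986700+0.968300+0.921400+0.878800+0.847600))/(1+22/587) = 997/1250 ≈ 0.797600
step 7 [7y] zero: DF = P = 3827/5000 ≈ 0.765400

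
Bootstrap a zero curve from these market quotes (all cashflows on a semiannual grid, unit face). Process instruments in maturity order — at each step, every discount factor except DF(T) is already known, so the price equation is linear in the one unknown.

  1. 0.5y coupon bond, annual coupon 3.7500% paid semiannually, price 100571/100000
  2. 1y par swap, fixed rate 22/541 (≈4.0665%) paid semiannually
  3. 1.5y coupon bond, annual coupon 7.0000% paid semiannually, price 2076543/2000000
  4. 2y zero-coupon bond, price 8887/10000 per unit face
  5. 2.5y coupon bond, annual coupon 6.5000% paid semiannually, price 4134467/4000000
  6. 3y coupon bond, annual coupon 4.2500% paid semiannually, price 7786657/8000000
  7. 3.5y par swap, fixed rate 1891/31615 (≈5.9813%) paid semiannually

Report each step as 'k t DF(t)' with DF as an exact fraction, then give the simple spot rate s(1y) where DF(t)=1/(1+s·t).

step 1 [0.5y] bond c/2=3/160: DF=(100571/100000 − 3/160·(0))/(1+3/160) = 617/625 ≈ 0.987200
step 2 [1y] swap r/2=11/541: DF=(1 − 11/541·(0.987200))/(1+11/541) = 2401/2500 ≈ 0.960400
step 3 [1.5y] bond c/2=7/200: DF=(2076543/2000000 − 7/200·(0.987200+0.960400))/(1+7/200) = 9373/10000 ≈ 0.937300
step 4 [2y] zero: DF = P = 8887/10000 ≈ 0.888700
step 5 [2.5y] bond c/2=13/400: DF=(4134467/4000000 − 13/400·(0.987200+0.960400+0.937300+0.888700))/(1+13/400) = 8823/10000 ≈ 0.882300
step 6 [3y] bond c/2=17/800: DF=(7786657/8000000 − 17/800·(0.987200+0.960400+0.937300+0.888700+0.882300))/(1+17/800) = 4281/5000 ≈ 0.856200
step 7 [3.5y] swap r/2=1891/63230: DF=(1 − 1891/63230·(0.987200+0.960400+0.937300+0.888700+0.882300+0.856200))/(1+1891/63230) = 8109/10000 ≈ 0.810900

1 1/2 617/625
2 1 2401/2500
3 3/2 9373/10000
4 2 8887/10000
5 5/2 8823/10000
6 3 4281/5000
7 7/2 8109/10000
s(1y) = (1/(2401/2500) − 1)/(1) = 99/2401 ≈ 4.1233%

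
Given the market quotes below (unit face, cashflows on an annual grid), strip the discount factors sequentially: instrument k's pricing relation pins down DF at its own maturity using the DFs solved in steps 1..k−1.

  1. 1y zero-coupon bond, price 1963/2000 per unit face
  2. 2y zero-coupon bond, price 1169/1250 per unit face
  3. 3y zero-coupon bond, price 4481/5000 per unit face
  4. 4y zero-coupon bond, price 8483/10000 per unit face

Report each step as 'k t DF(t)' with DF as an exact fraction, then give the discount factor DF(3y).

1 1 1963/2000
2 2 1169/1250
3 3 4481/5000
4 4 8483/10000
DF(3y) = 4481/5000 ≈ 0.896200

step 1 [1y] zero: DF = P = 1963/2000 ≈ 0.981500
step 2 [2y] zero: DF = P = 1169/1250 ≈ 0.935200
step 3 [3y] zero: DF = P = 4481/5000 ≈ 0.896200
step 4 [4y] zero: DF = P = 8483/10000 ≈ 0.848300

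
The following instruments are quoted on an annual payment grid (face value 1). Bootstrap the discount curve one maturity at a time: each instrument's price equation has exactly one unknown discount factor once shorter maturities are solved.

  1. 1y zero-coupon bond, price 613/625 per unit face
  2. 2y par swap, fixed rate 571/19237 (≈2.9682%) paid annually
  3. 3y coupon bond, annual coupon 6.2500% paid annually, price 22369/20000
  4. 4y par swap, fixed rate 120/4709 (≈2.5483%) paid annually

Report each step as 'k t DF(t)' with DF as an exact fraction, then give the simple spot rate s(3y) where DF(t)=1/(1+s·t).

1 1 613/625
2 2 9429/10000
3 3 1879/2000
4 4 113/125
s(3y) = (1/(1879/2000) − 1)/(3) = 121/5637 ≈ 2.1465%

step 1 [1y] zero: DF = P = 613/625 ≈ 0.980800
step 2 [2y] swap r/1=571/19237: DF=(1 − 571/19237·(0.980800))/(1+571/19237) = 9429/10000 ≈ 0.942900
step 3 [3y] bond c/1=1/16: DF=(22369/20000 − 1/16·(0.980800+0.942900))/(1+1/16) = 1879/2000 ≈ 0.939500
step 4 [4y] swap r/1=120/4709: DF=(1 − 120/4709·(0.980800+0.942900+0.939500))/(1+120/4709) = 113/125 ≈ 0.904000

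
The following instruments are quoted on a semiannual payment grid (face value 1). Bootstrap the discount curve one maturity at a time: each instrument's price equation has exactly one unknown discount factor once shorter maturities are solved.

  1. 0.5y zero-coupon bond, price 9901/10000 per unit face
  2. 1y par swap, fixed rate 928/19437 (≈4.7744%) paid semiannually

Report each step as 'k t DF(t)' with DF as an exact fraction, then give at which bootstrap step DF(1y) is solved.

1 1/2 9901/10000
2 1 596/625
DF(1y) is solved at step 2

step 1 [0.5y] zero: DF = P = 9901/10000 ≈ 0.990100
step 2 [1y] swap r/2=464/19437: DF=(1 − 464/19437·(0.990100))/(1+464/19437) = 596/625 ≈ 0.953600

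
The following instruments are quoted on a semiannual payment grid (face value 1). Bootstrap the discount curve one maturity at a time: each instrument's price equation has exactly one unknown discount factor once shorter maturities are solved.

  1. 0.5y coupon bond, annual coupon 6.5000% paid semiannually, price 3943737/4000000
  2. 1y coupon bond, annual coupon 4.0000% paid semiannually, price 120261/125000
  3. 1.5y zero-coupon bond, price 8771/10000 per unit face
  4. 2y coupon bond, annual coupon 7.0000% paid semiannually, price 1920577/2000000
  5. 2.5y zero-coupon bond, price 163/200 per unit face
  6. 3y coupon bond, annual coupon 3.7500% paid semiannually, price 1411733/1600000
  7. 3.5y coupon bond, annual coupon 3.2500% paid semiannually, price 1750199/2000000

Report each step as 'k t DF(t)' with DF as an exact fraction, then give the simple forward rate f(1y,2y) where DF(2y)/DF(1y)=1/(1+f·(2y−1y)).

1 1/2 9549/10000
2 1 1849/2000
3 3/2 8771/10000
4 2 4173/5000
5 5/2 163/200
6 3 157/200
7 7/2 7781/10000
f(1y,2y) = ((1849/2000)/(4173/5000) − 1)/(1) = 899/8346 ≈ 10.7716%

step 1 [0.5y] bond c/2=13/400: DF=(3943737/4000000 − 13/400·(0))/(1+13/400) = 9549/10000 ≈ 0.954900
step 2 [1y] bond c/2=1/50: DF=(120261/125000 − 1/50·(0.954900))/(1+1/50) = 1849/2000 ≈ 0.924500
step 3 [1.5y] zero: DF = P = 8771/10000 ≈ 0.877100
step 4 [2y] bond c/2=7/200: DF=(1920577/2000000 − 7/200·(0.954900+0.924500+0.877100))/(1+7/200) = 4173/5000 ≈ 0.834600
step 5 [2.5y] zero: DF = P = 163/200 ≈ 0.815000
step 6 [3y] bond c/2=3/160: DF=(1411733/1600000 − 3/160·(0.954900+0.924500+0.877100+0.834600+0.815000))/(1+3/160) = 157/200 ≈ 0.785000
step 7 [3.5y] bond c/2=13/800: DF=(1750199/2000000 − 13/800·(0.954900+0.924500+0.877100+0.834600+0.815000+0.785000))/(1+13/800) = 7781/10000 ≈ 0.778100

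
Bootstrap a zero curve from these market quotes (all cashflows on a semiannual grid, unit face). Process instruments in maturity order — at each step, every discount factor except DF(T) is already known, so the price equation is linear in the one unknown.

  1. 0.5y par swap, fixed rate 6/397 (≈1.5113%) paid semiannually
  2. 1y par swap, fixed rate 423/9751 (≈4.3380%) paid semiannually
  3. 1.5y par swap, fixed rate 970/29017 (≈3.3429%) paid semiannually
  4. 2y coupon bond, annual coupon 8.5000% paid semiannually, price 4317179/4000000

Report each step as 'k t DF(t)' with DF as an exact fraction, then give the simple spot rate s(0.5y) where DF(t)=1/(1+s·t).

step 1 [0.5y] swap r/2=3/397: DF=(1 − 3/397·(0))/(1+3/397) = 397/400 ≈ 0.992500
step 2 [1y] swap r/2=423/19502: DF=(1 − 423/19502·(0.992500))/(1+423/19502) = 9577/10000 ≈ 0.957700
step 3 [1.5y] swap r/2=485/29017: DF=(1 − 485/29017·(0.992500+0.957700))/(1+485/29017) = 1903/2000 ≈ 0.951500
step 4 [2y] bond c/2=17/400: DF=(4317179/4000000 − 17/400·(0.992500+0.957700+0.951500))/(1+17/400) = 917/1000 ≈ 0.917000

1 1/2 397/400
2 1 9577/10000
3 3/2 1903/2000
4 2 917/1000
s(0.5y) = (1/(397/400) − 1)/(1/2) = 6/397 ≈ 1.5113%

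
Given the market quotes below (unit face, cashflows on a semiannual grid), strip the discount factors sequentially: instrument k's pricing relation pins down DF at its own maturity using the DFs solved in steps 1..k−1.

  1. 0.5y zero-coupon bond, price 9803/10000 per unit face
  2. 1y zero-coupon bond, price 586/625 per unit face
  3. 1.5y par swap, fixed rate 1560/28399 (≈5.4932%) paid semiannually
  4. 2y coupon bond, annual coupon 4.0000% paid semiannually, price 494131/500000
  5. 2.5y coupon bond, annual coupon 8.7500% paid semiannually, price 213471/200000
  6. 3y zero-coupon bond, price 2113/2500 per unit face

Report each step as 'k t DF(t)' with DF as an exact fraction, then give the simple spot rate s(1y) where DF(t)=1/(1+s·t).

1 1/2 9803/10000
2 1 586/625
3 3/2 461/500
4 2 2283/2500
5 5/2 8653/10000
6 3 2113/2500
s(1y) = (1/(586/625) − 1)/(1) = 39/586 ≈ 6.6553%

step 1 [0.5y] zero: DF = P = 9803/10000 ≈ 0.980300
step 2 [1y] zero: DF = P = 586/625 ≈ 0.937600
step 3 [1.5y] swap r/2=780/28399: DF=(1 − 780/28399·(0.980300+0.937600))/(1+780/28399) = 461/500 ≈ 0.922000
step 4 [2y] bond c/2=1/50: DF=(494131/500000 − 1/50·(0.980300+0.937600+0.922000))/(1+1/50) = 2283/2500 ≈ 0.913200
step 5 [2.5y] bond c/2=7/160: DF=(213471/200000 − 7/160·(0.980300+0.937600+0.922000+0.913200))/(1+7/160) = 8653/10000 ≈ 0.865300
step 6 [3y] zero: DF = P = 2113/2500 ≈ 0.845200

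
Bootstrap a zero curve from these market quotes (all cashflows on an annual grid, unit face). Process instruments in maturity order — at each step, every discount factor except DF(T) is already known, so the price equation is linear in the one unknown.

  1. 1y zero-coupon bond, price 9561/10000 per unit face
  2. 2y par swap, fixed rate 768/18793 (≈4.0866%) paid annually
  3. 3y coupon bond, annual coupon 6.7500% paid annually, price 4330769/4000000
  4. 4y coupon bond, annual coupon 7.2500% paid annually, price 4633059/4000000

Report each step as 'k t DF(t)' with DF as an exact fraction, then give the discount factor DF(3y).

step 1 [1y] zero: DF = P = 9561/10000 ≈ 0.956100
step 2 [2y] swap r/1=768/18793: DF=(1 − 768/18793·(0.956100))/(1+768/18793) = 577/625 ≈ 0.923200
step 3 [3y] bond c/1=27/400: DF=(4330769/4000000 − 27/400·(0.956100+0.923200))/(1+27/400) = 4477/5000 ≈ 0.895400
step 4 [4y] bond c/1=29/400: DF=(4633059/4000000 − 29/400·(0.956100+0.923200+0.895400))/(1+29/400) = 2231/2500 ≈ 0.892400

1 1 9561/10000
2 2 577/625
3 3 4477/5000
4 4 2231/2500
DF(3y) = 4477/5000 ≈ 0.895400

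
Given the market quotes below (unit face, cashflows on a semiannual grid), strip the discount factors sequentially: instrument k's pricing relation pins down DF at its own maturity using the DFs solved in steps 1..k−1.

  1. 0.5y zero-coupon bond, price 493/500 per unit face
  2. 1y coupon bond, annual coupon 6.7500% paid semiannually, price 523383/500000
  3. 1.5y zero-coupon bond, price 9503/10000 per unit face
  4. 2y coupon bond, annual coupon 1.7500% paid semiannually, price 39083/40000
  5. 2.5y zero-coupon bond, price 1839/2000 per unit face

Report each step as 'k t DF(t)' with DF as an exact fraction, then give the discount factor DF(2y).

1 1/2 493/500
2 1 2451/2500
3 3/2 9503/10000
4 2 9433/10000
5 5/2 1839/2000
DF(2y) = 9433/10000 ≈ 0.943300

step 1 [0.5y] zero: DF = P = 493/500 ≈ 0.986000
step 2 [1y] bond c/2=27/800: DF=(523383/500000 − 27/800·(0.986000))/(1+27/800) = 2451/2500 ≈ 0.980400
step 3 [1.5y] zero: DF = P = 9503/10000 ≈ 0.950300
step 4 [2y] bond c/2=7/800: DF=(39083/40000 − 7/800·(0.986000+0.980400+0.950300))/(1+7/800) = 9433/10000 ≈ 0.943300
step 5 [2.5y] zero: DF = P = 1839/2000 ≈ 0.919500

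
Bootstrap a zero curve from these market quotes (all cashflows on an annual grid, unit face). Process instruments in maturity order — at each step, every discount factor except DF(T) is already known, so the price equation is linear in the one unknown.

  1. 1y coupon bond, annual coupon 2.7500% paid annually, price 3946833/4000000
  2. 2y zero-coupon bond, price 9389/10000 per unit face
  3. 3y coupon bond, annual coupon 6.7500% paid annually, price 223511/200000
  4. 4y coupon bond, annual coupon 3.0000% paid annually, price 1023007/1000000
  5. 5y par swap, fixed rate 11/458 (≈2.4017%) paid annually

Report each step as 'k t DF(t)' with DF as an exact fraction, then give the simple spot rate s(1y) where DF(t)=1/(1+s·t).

step 1 [1y] bond c/1=11/400: DF=(3946833/4000000 − 11/400·(0))/(1+11/400) = 9603/10000 ≈ 0.960300
step 2 [2y] zero: DF = P = 9389/10000 ≈ 0.938900
step 3 [3y] bond c/1=27/400: DF=(223511/200000 − 27/400·(0.960300+0.938900))/(1+27/400) = 2317/2500 ≈ 0.926800
step 4 [4y] bond c/1=3/100: DF=(1023007/1000000 − 3/100·(0.960300+0.938900+0.926800))/(1+3/100) = 9109/10000 ≈ 0.910900
step 5 [5y] swap r/1=11/458: DF=(1 − 11/458·(0.960300+0.938900+0.926800+0.910900))/(1+11/458) = 8889/10000 ≈ 0.888900

1 1 9603/10000
2 2 9389/10000
3 3 2317/2500
4 4 9109/10000
5 5 8889/10000
s(1y) = (1/(9603/10000) − 1)/(1) = 397/9603 ≈ 4.1341%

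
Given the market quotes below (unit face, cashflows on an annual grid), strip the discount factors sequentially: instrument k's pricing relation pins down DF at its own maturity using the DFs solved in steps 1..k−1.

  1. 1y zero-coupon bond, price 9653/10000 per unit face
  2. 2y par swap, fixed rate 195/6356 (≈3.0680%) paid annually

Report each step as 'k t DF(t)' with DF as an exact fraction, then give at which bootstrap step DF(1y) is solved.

step 1 [1y] zero: DF = P = 9653/10000 ≈ 0.965300
step 2 [2y] swap r/1=195/6356: DF=(1 − 195/6356·(0.965300))/(1+195/6356) = 1883/2000 ≈ 0.941500

1 1 9653/10000
2 2 1883/2000
DF(1y) is solved at step 1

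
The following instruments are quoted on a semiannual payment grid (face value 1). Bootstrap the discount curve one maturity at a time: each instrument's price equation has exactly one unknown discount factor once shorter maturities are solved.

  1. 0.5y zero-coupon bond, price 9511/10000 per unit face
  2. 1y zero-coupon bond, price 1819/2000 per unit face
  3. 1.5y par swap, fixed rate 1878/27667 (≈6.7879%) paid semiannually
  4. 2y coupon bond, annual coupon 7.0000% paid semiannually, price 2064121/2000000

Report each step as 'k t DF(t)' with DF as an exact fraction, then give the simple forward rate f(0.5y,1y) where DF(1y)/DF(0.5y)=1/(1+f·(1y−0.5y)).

1 1/2 9511/10000
2 1 1819/2000
3 3/2 9061/10000
4 2 2259/2500
f(0.5y,1y) = ((9511/10000)/(1819/2000) − 1)/(1/2) = 832/9095 ≈ 9.1479%

step 1 [0.5y] zero: DF = P = 9511/10000 ≈ 0.951100
step 2 [1y] zero: DF = P = 1819/2000 ≈ 0.909500
step 3 [1.5y] swap r/2=939/27667: DF=(1 − 939/27667·(0.951100+0.909500))/(1+939/27667) = 9061/10000 ≈ 0.906100
step 4 [2y] bond c/2=7/200: DF=(2064121/2000000 − 7/200·(0.951100+0.909500+0.906100))/(1+7/200) = 2259/2500 ≈ 0.903600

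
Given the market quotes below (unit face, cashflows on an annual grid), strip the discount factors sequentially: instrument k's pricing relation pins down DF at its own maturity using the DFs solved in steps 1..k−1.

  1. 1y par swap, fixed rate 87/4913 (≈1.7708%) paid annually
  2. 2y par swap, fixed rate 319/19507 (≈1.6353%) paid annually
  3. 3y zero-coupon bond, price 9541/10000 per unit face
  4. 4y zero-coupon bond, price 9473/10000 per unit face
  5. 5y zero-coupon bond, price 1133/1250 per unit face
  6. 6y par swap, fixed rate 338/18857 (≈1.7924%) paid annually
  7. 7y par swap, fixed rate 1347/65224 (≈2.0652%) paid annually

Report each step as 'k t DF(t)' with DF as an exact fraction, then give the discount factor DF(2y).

1 1 4913/5000
2 2 9681/10000
3 3 9541/10000
4 4 9473/10000
5 5 1133/1250
6 6 4493/5000
7 7 8653/10000
DF(2y) = 9681/10000 ≈ 0.968100

step 1 [1y] swap r/1=87/4913: DF=(1 − 87/4913·(0))/(1+87/4913) = 4913/5000 ≈ 0.982600
step 2 [2y] swap r/1=319/19507: DF=(1 − 319/19507·(0.982600))/(1+319/19507) = 9681/10000 ≈ 0.968100
step 3 [3y] zero: DF = P = 9541/10000 ≈ 0.954100
step 4 [4y] zero: DF = P = 9473/10000 ≈ 0.947300
step 5 [5y] zero: DF = P = 1133/1250 ≈ 0.906400
step 6 [6y] swap r/1=338/18857: DF=(1 − 338/18857·(0.982600+0.968100+0.954100+0.947300+0.906400))/(1+338/18857) = 4493/5000 ≈ 0.898600
step 7 [7y] swap r/1=1347/65224: DF=(1 − 1347/65224·(0.982600+0.968100+0.954100+0.947300+0.906400+0.898600))/(1+1347/65224) = 8653/10000 ≈ 0.865300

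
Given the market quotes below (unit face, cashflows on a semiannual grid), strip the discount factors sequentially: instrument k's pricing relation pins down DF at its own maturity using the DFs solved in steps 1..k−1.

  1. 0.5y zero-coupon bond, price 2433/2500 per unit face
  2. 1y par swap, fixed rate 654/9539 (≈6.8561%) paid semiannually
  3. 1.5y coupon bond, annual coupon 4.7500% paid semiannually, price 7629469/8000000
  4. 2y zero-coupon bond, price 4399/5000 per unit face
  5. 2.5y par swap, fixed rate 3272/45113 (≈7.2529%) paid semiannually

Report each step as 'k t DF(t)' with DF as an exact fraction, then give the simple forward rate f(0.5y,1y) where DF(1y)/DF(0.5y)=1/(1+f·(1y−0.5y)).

step 1 [0.5y] zero: DF = P = 2433/2500 ≈ 0.973200
step 2 [1y] swap r/2=327/9539: DF=(1 − 327/9539·(0.973200))/(1+327/9539) = 4673/5000 ≈ 0.934600
step 3 [1.5y] bond c/2=19/800: DF=(7629469/8000000 − 19/800·(0.973200+0.934600))/(1+19/800) = 8873/10000 ≈ 0.887300
step 4 [2y] zero: DF = P = 4399/5000 ≈ 0.879800
step 5 [2.5y] swap r/2=1636/45113: DF=(1 − 1636/45113·(0.973200+0.934600+0.887300+0.879800))/(1+1636/45113) = 2091/2500 ≈ 0.836400

1 1/2 2433/2500
2 1 4673/5000
3 3/2 8873/10000
4 2 4399/5000
5 5/2 2091/2500
f(0.5y,1y) = ((2433/2500)/(4673/5000) − 1)/(1/2) = 386/4673 ≈ 8.2602%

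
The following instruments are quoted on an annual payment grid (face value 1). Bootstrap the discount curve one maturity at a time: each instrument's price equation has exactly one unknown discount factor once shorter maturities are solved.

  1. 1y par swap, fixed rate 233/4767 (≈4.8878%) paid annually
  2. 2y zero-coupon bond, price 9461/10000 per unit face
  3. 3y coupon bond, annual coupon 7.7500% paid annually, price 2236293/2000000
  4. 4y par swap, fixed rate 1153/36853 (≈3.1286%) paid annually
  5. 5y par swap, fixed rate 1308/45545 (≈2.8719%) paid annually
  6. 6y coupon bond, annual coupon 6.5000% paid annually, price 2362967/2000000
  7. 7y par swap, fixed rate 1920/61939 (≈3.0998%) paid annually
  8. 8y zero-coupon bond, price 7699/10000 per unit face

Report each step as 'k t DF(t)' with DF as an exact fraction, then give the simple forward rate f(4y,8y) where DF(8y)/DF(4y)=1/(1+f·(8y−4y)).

step 1 [1y] swap r/1=233/4767: DF=(1 − 233/4767·(0))/(1+233/4767) = 4767/5000 ≈ 0.953400
step 2 [2y] zero: DF = P = 9461/10000 ≈ 0.946100
step 3 [3y] bond c/1=31/400: DF=(2236293/2000000 − 31/400·(0.953400+0.946100))/(1+31/400) = 9011/10000 ≈ 0.901100
step 4 [4y] swap r/1=1153/36853: DF=(1 − 1153/36853·(0.953400+0.946100+0.901100))/(1+1153/36853) = 8847/10000 ≈ 0.884700
step 5 [5y] swap r/1=1308/45545: DF=(1 − 1308/45545·(0.953400+0.946100+0.901100+0.884700))/(1+1308/45545) = 2173/2500 ≈ 0.869200
step 6 [6y] bond c/1=13/200: DF=(2362967/2000000 − 13/200·(0.953400+0.946100+0.901100+0.884700+0.869200))/(1+13/200) = 4157/5000 ≈ 0.831400
step 7 [7y] swap r/1=1920/61939: DF=(1 − 1920/61939·(0.953400+0.946100+0.901100+0.884700+0.869200+0.831400))/(1+1920/61939) = 101/125 ≈ 0.808000
step 8 [8y] zero: DF = P = 7699/10000 ≈ 0.769900

1 1 4767/5000
2 2 9461/10000
3 3 9011/10000
4 4 8847/10000
5 5 2173/2500
6 6 4157/5000
7 7 101/125
8 8 7699/10000
f(4y,8y) = ((8847/10000)/(7699/10000) − 1)/(4) = 287/7699 ≈ 3.7278%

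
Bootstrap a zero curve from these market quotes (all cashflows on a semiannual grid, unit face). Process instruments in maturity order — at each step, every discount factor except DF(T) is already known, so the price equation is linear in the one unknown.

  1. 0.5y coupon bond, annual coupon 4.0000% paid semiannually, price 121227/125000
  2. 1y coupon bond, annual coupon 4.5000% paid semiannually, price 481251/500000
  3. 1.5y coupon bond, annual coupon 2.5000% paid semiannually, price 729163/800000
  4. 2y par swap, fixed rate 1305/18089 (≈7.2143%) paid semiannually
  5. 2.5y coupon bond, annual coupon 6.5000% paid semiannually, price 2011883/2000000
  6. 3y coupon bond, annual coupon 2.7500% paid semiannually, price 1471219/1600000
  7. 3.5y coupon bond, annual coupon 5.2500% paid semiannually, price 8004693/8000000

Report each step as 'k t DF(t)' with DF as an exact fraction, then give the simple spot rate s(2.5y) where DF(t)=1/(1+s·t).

1 1/2 2377/2500
2 1 2301/2500
3 3/2 8771/10000
4 2 1739/2000
5 5/2 2151/2500
6 3 8463/10000
7 7/2 2097/2500
s(2.5y) = (1/(2151/2500) − 1)/(5/2) = 698/10755 ≈ 6.4900%

step 1 [0.5y] bond c/2=1/50: DF=(121227/125000 − 1/50·(0))/(1+1/50) = 2377/2500 ≈ 0.950800
step 2 [1y] bond c/2=9/400: DF=(481251/500000 − 9/400·(0.950800))/(1+9/400) = 2301/2500 ≈ 0.920400
step 3 [1.5y] bond c/2=1/80: DF=(729163/800000 − 1/80·(0.950800+0.920400))/(1+1/80) = 8771/10000 ≈ 0.877100
step 4 [2y] swap r/2=1305/36178: DF=(1 − 1305/36178·(0.950800+0.920400+0.877100))/(1+1305/36178) = 1739/2000 ≈ 0.869500
step 5 [2.5y] bond c/2=13/400: DF=(2011883/2000000 − 13/400·(0.950800+0.920400+0.877100+0.869500))/(1+13/400) = 2151/2500 ≈ 0.860400
step 6 [3y] bond c/2=11/800: DF=(1471219/1600000 − 11/800·(0.950800+0.920400+0.877100+0.869500+0.860400))/(1+11/800) = 8463/10000 ≈ 0.846300
step 7 [3.5y] bond c/2=21/800: DF=(8004693/8000000 − 21/800·(0.950800+0.920400+0.877100+0.869500+0.860400+0.846300))/(1+21/800) = 2097/2500 ≈ 0.838800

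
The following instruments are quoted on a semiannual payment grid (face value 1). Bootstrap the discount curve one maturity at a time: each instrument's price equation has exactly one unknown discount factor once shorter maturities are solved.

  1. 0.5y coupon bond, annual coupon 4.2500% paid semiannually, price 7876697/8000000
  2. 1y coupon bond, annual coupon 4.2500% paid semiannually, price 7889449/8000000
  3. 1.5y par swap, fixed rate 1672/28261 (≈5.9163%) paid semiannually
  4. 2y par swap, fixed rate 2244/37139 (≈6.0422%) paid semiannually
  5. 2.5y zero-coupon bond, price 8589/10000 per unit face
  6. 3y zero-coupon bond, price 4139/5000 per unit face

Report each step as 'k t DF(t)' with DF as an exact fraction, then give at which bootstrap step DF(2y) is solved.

1 1/2 9641/10000
2 1 591/625
3 3/2 2291/2500
4 2 4439/5000
5 5/2 8589/10000
6 3 4139/5000
DF(2y) is solved at step 4

step 1 [0.5y] bond c/2=17/800: DF=(7876697/8000000 − 17/800·(0))/(1+17/800) = 9641/10000 ≈ 0.964100
step 2 [1y] bond c/2=17/800: DF=(7889449/8000000 − 17/800·(0.964100))/(1+17/800) = 591/625 ≈ 0.945600
step 3 [1.5y] swap r/2=836/28261: DF=(1 − 836/28261·(0.964100+0.945600))/(1+836/28261) = 2291/2500 ≈ 0.916400
step 4 [2y] swap r/2=1122/37139: DF=(1 − 1122/37139·(0.964100+0.945600+0.916400))/(1+1122/37139) = 4439/5000 ≈ 0.887800
step 5 [2.5y] zero: DF = P = 8589/10000 ≈ 0.858900
step 6 [3y] zero: DF = P = 4139/5000 ≈ 0.827800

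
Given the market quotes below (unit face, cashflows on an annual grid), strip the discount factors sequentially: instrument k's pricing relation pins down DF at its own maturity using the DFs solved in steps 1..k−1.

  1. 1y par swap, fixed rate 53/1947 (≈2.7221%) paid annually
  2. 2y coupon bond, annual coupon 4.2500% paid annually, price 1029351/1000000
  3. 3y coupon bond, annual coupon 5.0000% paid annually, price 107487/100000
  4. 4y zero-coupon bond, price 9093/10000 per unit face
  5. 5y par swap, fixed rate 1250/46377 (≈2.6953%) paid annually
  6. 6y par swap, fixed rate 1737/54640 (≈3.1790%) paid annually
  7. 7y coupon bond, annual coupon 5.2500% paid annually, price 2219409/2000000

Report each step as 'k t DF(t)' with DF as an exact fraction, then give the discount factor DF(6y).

1 1 1947/2000
2 2 9477/10000
3 3 4661/5000
4 4 9093/10000
5 5 7/8
6 6 8263/10000
7 7 3909/5000
DF(6y) = 8263/10000 ≈ 0.826300

step 1 [1y] swap r/1=53/1947: DF=(1 − 53/1947·(0))/(1+53/1947) = 1947/2000 ≈ 0.973500
step 2 [2y] bond c/1=17/400: DF=(1029351/1000000 − 17/400·(0.973500))/(1+17/400) = 9477/10000 ≈ 0.947700
step 3 [3y] bond c/1=1/20: DF=(107487/100000 − 1/20·(0.973500+0.947700))/(1+1/20) = 4661/5000 ≈ 0.932200
step 4 [4y] zero: DF = P = 9093/10000 ≈ 0.909300
step 5 [5y] swap r/1=1250/46377: DF=(1 − 1250/46377·(0.973500+0.947700+0.932200+0.909300))/(1+1250/46377) = 7/8 ≈ 0.875000
step 6 [6y] swap r/1=1737/54640: DF=(1 − 1737/54640·(0.973500+0.947700+0.932200+0.909300+0.875000))/(1+1737/54640) = 8263/10000 ≈ 0.826300
step 7 [7y] bond c/1=21/400: DF=(2219409/2000000 − 21/400·(0.973500+0.947700+0.932200+0.909300+0.875000+0.826300))/(1+21/400) = 3909/5000 ≈ 0.781800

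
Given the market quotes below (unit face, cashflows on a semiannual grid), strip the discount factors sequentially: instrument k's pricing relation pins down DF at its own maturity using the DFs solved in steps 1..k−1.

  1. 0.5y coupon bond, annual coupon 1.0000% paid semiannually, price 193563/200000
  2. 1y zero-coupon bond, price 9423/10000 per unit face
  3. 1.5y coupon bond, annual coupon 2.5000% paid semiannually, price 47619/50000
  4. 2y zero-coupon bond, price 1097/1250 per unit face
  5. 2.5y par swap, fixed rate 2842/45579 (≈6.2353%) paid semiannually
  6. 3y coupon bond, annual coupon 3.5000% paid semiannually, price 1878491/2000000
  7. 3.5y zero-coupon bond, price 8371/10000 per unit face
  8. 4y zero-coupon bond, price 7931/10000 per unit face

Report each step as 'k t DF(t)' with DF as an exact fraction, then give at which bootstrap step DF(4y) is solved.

1 1/2 963/1000
2 1 9423/10000
3 3/2 9171/10000
4 2 1097/1250
5 5/2 8579/10000
6 3 8447/10000
7 7/2 8371/10000
8 4 7931/10000
DF(4y) is solved at step 8

step 1 [0.5y] bond c/2=1/200: DF=(193563/200000 − 1/200·(0))/(1+1/200) = 963/1000 ≈ 0.963000
step 2 [1y] zero: DF = P = 9423/10000 ≈ 0.942300
step 3 [1.5y] bond c/2=1/80: DF=(47619/50000 − 1/80·(0.963000+0.942300))/(1+1/80) = 9171/10000 ≈ 0.917100
step 4 [2y] zero: DF = P = 1097/1250 ≈ 0.877600
step 5 [2.5y] swap r/2=1421/45579: DF=(1 − 1421/45579·(0.963000+0.942300+0.917100+0.877600))/(1+1421/45579) = 8579/10000 ≈ 0.857900
step 6 [3y] bond c/2=7/400: DF=(1878491/2000000 − 7/400·(0.963000+0.942300+0.917100+0.877600+0.857900))/(1+7/400) = 8447/10000 ≈ 0.844700
step 7 [3.5y] zero: DF = P = 8371/10000 ≈ 0.837100
step 8 [4y] zero: DF = P = 7931/10000 ≈ 0.793100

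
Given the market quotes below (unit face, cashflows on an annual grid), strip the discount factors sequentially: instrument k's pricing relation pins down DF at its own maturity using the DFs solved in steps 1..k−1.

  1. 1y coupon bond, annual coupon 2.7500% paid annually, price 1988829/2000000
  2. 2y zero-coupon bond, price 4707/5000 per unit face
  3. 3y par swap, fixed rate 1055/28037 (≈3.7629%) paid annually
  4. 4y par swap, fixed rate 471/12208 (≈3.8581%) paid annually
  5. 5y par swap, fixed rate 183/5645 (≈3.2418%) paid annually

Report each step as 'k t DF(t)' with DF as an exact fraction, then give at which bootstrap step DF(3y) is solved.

1 1 4839/5000
2 2 4707/5000
3 3 1789/2000
4 4 8587/10000
5 5 1067/1250
DF(3y) is solved at step 3

step 1 [1y] bond c/1=11/400: DF=(1988829/2000000 − 11/400·(0))/(1+11/400) = 4839/5000 ≈ 0.967800
step 2 [2y] zero: DF = P = 4707/5000 ≈ 0.941400
step 3 [3y] swap r/1=1055/28037: DF=(1 − 1055/28037·(0.967800+0.941400))/(1+1055/28037) = 1789/2000 ≈ 0.894500
step 4 [4y] swap r/1=471/12208: DF=(1 − 471/12208·(0.967800+0.941400+0.894500))/(1+471/12208) = 8587/10000 ≈ 0.858700
step 5 [5y] swap r/1=183/5645: DF=(1 − 183/5645·(0.967800+0.941400+0.894500+0.858700))/(1+183/5645) = 1067/1250 ≈ 0.853600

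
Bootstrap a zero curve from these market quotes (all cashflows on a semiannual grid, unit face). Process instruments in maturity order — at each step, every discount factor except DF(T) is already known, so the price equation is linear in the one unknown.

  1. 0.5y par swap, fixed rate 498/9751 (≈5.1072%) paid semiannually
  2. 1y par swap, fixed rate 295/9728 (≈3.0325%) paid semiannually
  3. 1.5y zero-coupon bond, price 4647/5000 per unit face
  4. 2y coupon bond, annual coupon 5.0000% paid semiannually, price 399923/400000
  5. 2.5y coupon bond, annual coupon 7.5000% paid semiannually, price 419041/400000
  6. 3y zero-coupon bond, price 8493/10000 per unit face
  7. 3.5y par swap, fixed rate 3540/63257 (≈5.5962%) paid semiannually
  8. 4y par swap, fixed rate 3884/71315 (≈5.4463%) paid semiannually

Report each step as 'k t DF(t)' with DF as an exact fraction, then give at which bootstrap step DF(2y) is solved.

step 1 [0.5y] swap r/2=249/9751: DF=(1 − 249/9751·(0))/(1+249/9751) = 9751/10000 ≈ 0.975100
step 2 [1y] swap r/2=295/19456: DF=(1 − 295/19456·(0.975100))/(1+295/19456) = 1941/2000 ≈ 0.970500
step 3 [1.5y] zero: DF = P = 4647/5000 ≈ 0.929400
step 4 [2y] bond c/2=1/40: DF=(399923/400000 − 1/40·(0.975100+0.970500+0.929400))/(1+1/40) = 9053/10000 ≈ 0.905300
step 5 [2.5y] bond c/2=3/80: DF=(419041/400000 − 3/80·(0.975100+0.970500+0.929400+0.905300))/(1+3/80) = 8731/10000 ≈ 0.873100
step 6 [3y] zero: DF = P = 8493/10000 ≈ 0.849300
step 7 [3.5y] swap r/2=1770/63257: DF=(1 − 1770/63257·(0.975100+0.970500+0.929400+0.905300+0.873100+0.849300))/(1+1770/63257) = 823/1000 ≈ 0.823000
step 8 [4y] swap r/2=1942/71315: DF=(1 − 1942/71315·(0.975100+0.970500+0.929400+0.905300+0.873100+0.849300+0.823000))/(1+1942/71315) = 4029/5000 ≈ 0.805800

1 1/2 9751/10000
2 1 1941/2000
3 3/2 4647/5000
4 2 9053/10000
5 5/2 8731/10000
6 3 8493/10000
7 7/2 823/1000
8 4 4029/5000
DF(2y) is solved at step 4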